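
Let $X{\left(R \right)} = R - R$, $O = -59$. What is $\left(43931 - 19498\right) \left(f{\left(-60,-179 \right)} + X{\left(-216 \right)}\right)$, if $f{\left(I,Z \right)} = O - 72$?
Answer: $-3200723$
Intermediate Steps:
$X{\left(R \right)} = 0$
$f{\left(I,Z \right)} = -131$ ($f{\left(I,Z \right)} = -59 - 72 = -131$)
$\left(43931 - 19498\right) \left(f{\left(-60,-179 \right)} + X{\left(-216 \right)}\right) = \left(43931 - 19498\right) \left(-131 + 0\right) = 24433 \left(-131\right) = -3200723$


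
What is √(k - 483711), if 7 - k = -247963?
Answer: I*√235741 ≈ 485.53*I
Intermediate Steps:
k = 247970 (k = 7 - 1*(-247963) = 7 + 247963 = 247970)
√(k - 483711) = √(247970 - 483711) = √(-235741) = I*√235741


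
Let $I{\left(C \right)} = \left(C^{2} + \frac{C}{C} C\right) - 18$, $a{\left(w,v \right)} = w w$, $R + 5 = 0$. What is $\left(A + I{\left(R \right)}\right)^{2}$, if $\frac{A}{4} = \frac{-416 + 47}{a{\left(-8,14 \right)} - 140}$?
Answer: $\frac{165649}{361} \approx 458.86$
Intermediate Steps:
$R = -5$ ($R = -5 + 0 = -5$)
$a{\left(w,v \right)} = w^{2}$
$A = \frac{369}{19}$ ($A = 4 \frac{-416 + 47}{\left(-8\right)^{2} - 140} = 4 \left(- \frac{369}{64 - 140}\right) = 4 \left(- \frac{369}{-76}\right) = 4 \left(\left(-369\right) \left(- \frac{1}{76}\right)\right) = 4 \cdot \frac{369}{76} = \frac{369}{19} \approx 19.421$)
$I{\left(C \right)} = -18 + C + C^{2}$ ($I{\left(C \right)} = \left(C^{2} + 1 C\right) - 18 = \left(C^{2} + C\right) - 18 = \left(C + C^{2}\right) - 18 = -18 + C + C^{2}$)
$\left(A + I{\left(R \right)}\right)^{2} = \left(\frac{369}{19} - \left(23 - 25\right)\right)^{2} = \left(\frac{369}{19} - -2\right)^{2} = \left(\frac{369}{19} + 2\right)^{2} = \left(\frac{407}{19}\right)^{2} = \frac{165649}{361}$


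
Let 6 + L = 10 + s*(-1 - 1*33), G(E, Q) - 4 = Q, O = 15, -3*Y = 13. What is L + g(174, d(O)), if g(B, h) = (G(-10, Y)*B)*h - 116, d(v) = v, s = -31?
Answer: 72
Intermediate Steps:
Y = -13/3 (Y = -⅓*13 = -13/3 ≈ -4.3333)
G(E, Q) = 4 + Q
g(B, h) = -116 - B*h/3 (g(B, h) = ((4 - 13/3)*B)*h - 116 = (-B/3)*h - 116 = -B*h/3 - 116 = -116 - B*h/3)
L = 1058 (L = -6 + (10 - 31*(-1 - 1*33)) = -6 + (10 - 31*(-1 - 33)) = -6 + (10 - 31*(-34)) = -6 + (10 + 1054) = -6 + 1064 = 1058)
L + g(174, d(O)) = 1058 + (-116 - ⅓*174*15) = 1058 + (-116 - 870) = 1058 - 986 = 72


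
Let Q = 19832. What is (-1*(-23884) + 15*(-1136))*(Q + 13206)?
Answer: 226112072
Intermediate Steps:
(-1*(-23884) + 15*(-1136))*(Q + 13206) = (-1*(-23884) + 15*(-1136))*(19832 + 13206) = (23884 - 17040)*33038 = 6844*33038 = 226112072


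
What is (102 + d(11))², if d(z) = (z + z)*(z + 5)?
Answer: 206116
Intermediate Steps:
d(z) = 2*z*(5 + z) (d(z) = (2*z)*(5 + z) = 2*z*(5 + z))
(102 + d(11))² = (102 + 2*11*(5 + 11))² = (102 + 2*11*16)² = (102 + 352)² = 454² = 206116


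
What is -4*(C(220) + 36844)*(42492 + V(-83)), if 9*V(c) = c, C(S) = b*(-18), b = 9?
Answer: -56100717160/9 ≈ -6.2334e+9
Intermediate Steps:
C(S) = -162 (C(S) = 9*(-18) = -162)
V(c) = c/9
-4*(C(220) + 36844)*(42492 + V(-83)) = -4*(-162 + 36844)*(42492 + (1/9)*(-83)) = -146728*(42492 - 83/9) = -146728*382345/9 = -4*14025179290/9 = -56100717160/9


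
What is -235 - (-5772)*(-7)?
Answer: -40639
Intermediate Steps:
-235 - (-5772)*(-7) = -235 - 481*84 = -235 - 40404 = -40639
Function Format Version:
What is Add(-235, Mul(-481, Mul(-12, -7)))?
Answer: -40639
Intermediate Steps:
Add(-235, Mul(-481, Mul(-12, -7))) = Add(-235, Mul(-481, 84)) = Add(-235, -40404) = -40639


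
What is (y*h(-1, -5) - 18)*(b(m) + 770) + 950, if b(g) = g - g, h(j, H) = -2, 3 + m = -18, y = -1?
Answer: -11370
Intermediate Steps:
m = -21 (m = -3 - 18 = -21)
b(g) = 0
(y*h(-1, -5) - 18)*(b(m) + 770) + 950 = (-1*(-2) - 18)*(0 + 770) + 950 = (2 - 18)*770 + 950 = -16*770 + 950 = -12320 + 950 = -11370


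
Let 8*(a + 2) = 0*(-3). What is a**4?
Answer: 16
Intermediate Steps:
a = -2 (a = -2 + (0*(-3))/8 = -2 + (1/8)*0 = -2 + 0 = -2)
a**4 = (-2)**4 = 16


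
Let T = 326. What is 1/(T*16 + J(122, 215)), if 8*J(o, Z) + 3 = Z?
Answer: 2/10485 ≈ 0.00019075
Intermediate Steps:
J(o, Z) = -3/8 + Z/8
1/(T*16 + J(122, 215)) = 1/(326*16 + (-3/8 + (⅛)*215)) = 1/(5216 + (-3/8 + 215/8)) = 1/(5216 + 53/2) = 1/(10485/2) = 2/10485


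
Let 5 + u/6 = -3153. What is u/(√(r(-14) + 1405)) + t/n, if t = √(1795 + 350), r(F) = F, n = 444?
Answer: -18948*√1391/1391 + √2145/444 ≈ -507.94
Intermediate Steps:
u = -18948 (u = -30 + 6*(-3153) = -30 - 18918 = -18948)
t = √2145 ≈ 46.314
u/(√(r(-14) + 1405)) + t/n = -18948/√(-14 + 1405) + √2145/444 = -18948*√1391/1391 + √2145*(1/444) = -18948*√1391/1391 + √2145/444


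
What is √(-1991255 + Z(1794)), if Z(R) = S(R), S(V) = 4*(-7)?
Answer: I*√1991283 ≈ 1411.1*I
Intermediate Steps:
S(V) = -28
Z(R) = -28
√(-1991255 + Z(1794)) = √(-1991255 - 28) = √(-1991283) = I*√1991283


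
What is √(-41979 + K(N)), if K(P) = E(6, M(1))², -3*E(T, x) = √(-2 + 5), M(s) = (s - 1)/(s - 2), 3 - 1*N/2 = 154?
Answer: 4*I*√23613/3 ≈ 204.89*I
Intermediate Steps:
N = -302 (N = 6 - 2*154 = 6 - 308 = -302)
M(s) = (-1 + s)/(-2 + s)
E(T, x) = -√3/3 (E(T, x) = -√(-2 + 5)/3 = -√3/3)
K(P) = ⅓ (K(P) = (-√3/3)² = ⅓)
√(-41979 + K(N)) = √(-41979 + ⅓) = √(-125936/3) = 4*I*√23613/3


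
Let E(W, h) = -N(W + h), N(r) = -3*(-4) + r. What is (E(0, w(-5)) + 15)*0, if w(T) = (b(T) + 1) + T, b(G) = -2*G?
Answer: 0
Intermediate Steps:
N(r) = 12 + r
w(T) = 1 - T (w(T) = (-2*T + 1) + T = (1 - 2*T) + T = 1 - T)
E(W, h) = -12 - W - h (E(W, h) = -(12 + (W + h)) = -(12 + W + h) = -12 - W - h)
(E(0, w(-5)) + 15)*0 = ((-12 - 1*0 - (1 - 1*(-5))) + 15)*0 = ((-12 + 0 - (1 + 5)) + 15)*0 = ((-12 + 0 - 1*6) + 15)*0 = ((-12 + 0 - 6) + 15)*0 = (-18 + 15)*0 = -3*0 = 0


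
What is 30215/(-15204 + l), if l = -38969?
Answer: -30215/54173 ≈ -0.55775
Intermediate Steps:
30215/(-15204 + l) = 30215/(-15204 - 38969) = 30215/(-54173) = 30215*(-1/54173) = -30215/54173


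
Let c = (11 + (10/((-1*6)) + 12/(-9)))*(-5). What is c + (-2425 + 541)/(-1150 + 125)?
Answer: -39116/1025 ≈ -38.162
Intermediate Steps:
c = -40 (c = (11 + (10/(-6) + 12*(-1/9)))*(-5) = (11 + (10*(-1/6) - 4/3))*(-5) = (11 + (-5/3 - 4/3))*(-5) = (11 - 3)*(-5) = 8*(-5) = -40)
c + (-2425 + 541)/(-1150 + 125) = -40 + (-2425 + 541)/(-1150 + 125) = -40 - 1884/(-1025) = -40 - 1884*(-1/1025) = -40 + 1884/1025 = -39116/1025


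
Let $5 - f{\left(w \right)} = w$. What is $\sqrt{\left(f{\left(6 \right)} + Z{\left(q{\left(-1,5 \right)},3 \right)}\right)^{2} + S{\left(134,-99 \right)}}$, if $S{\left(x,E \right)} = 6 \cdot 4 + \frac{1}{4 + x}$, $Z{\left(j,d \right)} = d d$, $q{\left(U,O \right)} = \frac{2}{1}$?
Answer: $\frac{\sqrt{1676010}}{138} \approx 9.3812$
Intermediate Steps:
$f{\left(w \right)} = 5 - w$
$q{\left(U,O \right)} = 2$ ($q{\left(U,O \right)} = 2 \cdot 1 = 2$)
$Z{\left(j,d \right)} = d^{2}$
$S{\left(x,E \right)} = 24 + \frac{1}{4 + x}$
$\sqrt{\left(f{\left(6 \right)} + Z{\left(q{\left(-1,5 \right)},3 \right)}\right)^{2} + S{\left(134,-99 \right)}} = \sqrt{\left(\left(5 - 6\right) + 3^{2}\right)^{2} + \frac{97 + 24 \cdot 134}{4 + 134}} = \sqrt{\left(\left(5 - 6\right) + 9\right)^{2} + \frac{97 + 3216}{138}} = \sqrt{\left(-1 + 9\right)^{2} + \frac{1}{138} \cdot 3313} = \sqrt{8^{2} + \frac{3313}{138}} = \sqrt{64 + \frac{3313}{138}} = \sqrt{\frac{12145}{138}} = \frac{\sqrt{1676010}}{138}$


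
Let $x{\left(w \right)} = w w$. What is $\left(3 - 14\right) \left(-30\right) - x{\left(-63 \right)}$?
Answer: $-3639$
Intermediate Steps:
$x{\left(w \right)} = w^{2}$
$\left(3 - 14\right) \left(-30\right) - x{\left(-63 \right)} = \left(3 - 14\right) \left(-30\right) - \left(-63\right)^{2} = \left(-11\right) \left(-30\right) - 3969 = 330 - 3969 = -3639$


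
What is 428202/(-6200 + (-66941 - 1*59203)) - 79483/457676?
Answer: -6453027397/1892833517 ≈ -3.4092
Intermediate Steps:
428202/(-6200 + (-66941 - 1*59203)) - 79483/457676 = 428202/(-6200 + (-66941 - 59203)) - 79483*1/457676 = 428202/(-6200 - 126144) - 79483/457676 = 428202/(-132344) - 79483/457676 = 428202*(-1/132344) - 79483/457676 = -214101/66172 - 79483/457676 = -6453027397/1892833517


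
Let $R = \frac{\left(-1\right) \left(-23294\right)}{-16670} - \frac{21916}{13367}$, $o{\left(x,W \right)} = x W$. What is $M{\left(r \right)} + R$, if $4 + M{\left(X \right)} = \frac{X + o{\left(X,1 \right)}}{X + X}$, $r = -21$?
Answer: $- \frac{672597144}{111413945} \approx -6.0369$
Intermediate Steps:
$o{\left(x,W \right)} = W x$
$M{\left(X \right)} = -3$ ($M{\left(X \right)} = -4 + \frac{X + 1 X}{X + X} = -4 + \frac{X + X}{2 X} = -4 + 2 X \frac{1}{2 X} = -4 + 1 = -3$)
$R = - \frac{338355309}{111413945}$ ($R = 23294 \left(- \frac{1}{16670}\right) - \frac{21916}{13367} = - \frac{11647}{8335} - \frac{21916}{13367} = - \frac{338355309}{111413945} \approx -3.0369$)
$M{\left(r \right)} + R = -3 - \frac{338355309}{111413945} = - \frac{672597144}{111413945}$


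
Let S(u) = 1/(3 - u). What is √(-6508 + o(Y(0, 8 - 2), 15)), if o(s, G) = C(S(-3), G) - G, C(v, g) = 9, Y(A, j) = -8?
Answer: I*√6514 ≈ 80.709*I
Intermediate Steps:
o(s, G) = 9 - G
√(-6508 + o(Y(0, 8 - 2), 15)) = √(-6508 + (9 - 1*15)) = √(-6508 + (9 - 15)) = √(-6508 - 6) = √(-6514) = I*√6514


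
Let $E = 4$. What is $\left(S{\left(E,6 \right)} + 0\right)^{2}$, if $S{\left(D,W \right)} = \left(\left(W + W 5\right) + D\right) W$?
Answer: $57600$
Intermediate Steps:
$S{\left(D,W \right)} = W \left(D + 6 W\right)$ ($S{\left(D,W \right)} = \left(\left(W + 5 W\right) + D\right) W = \left(6 W + D\right) W = \left(D + 6 W\right) W = W \left(D + 6 W\right)$)
$\left(S{\left(E,6 \right)} + 0\right)^{2} = \left(6 \left(4 + 6 \cdot 6\right) + 0\right)^{2} = \left(6 \left(4 + 36\right) + 0\right)^{2} = \left(6 \cdot 40 + 0\right)^{2} = \left(240 + 0\right)^{2} = 240^{2} = 57600$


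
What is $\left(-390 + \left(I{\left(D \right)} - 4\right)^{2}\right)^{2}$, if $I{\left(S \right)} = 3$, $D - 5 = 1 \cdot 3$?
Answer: $151321$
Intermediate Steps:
$D = 8$ ($D = 5 + 1 \cdot 3 = 5 + 3 = 8$)
$\left(-390 + \left(I{\left(D \right)} - 4\right)^{2}\right)^{2} = \left(-390 + \left(3 - 4\right)^{2}\right)^{2} = \left(-390 + \left(-1\right)^{2}\right)^{2} = \left(-390 + 1\right)^{2} = \left(-389\right)^{2} = 151321$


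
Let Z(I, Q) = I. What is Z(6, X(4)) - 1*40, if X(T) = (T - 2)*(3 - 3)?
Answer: -34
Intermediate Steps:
X(T) = 0 (X(T) = (-2 + T)*0 = 0)
Z(6, X(4)) - 1*40 = 6 - 1*40 = 6 - 40 = -34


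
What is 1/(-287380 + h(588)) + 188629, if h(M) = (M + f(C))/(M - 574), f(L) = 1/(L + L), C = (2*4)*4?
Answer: 48563450333867/257454847 ≈ 1.8863e+5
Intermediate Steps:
C = 32 (C = 8*4 = 32)
f(L) = 1/(2*L)
h(M) = (1/64 + M)/(-574 + M) (h(M) = (M + (½)/32)/(M - 574) = (M + (½)*(1/32))/(-574 + M) = (M + 1/64)/(-574 + M) = (1/64 + M)/(-574 + M))
1/(-287380 + h(588)) + 188629 = 1/(-287380 + (1/64 + 588)/(-574 + 588)) + 188629 = 1/(-287380 + (37633/64)/14) + 188629 = 1/(-287380 + (1/14)*(37633/64)) + 188629 = 1/(-287380 + 37633/896) + 188629 = 1/(-257454847/896) + 188629 = -896/257454847 + 188629 = 48563450333867/257454847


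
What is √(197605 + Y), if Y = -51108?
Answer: √146497 ≈ 382.75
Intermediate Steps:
√(197605 + Y) = √(197605 - 51108) = √146497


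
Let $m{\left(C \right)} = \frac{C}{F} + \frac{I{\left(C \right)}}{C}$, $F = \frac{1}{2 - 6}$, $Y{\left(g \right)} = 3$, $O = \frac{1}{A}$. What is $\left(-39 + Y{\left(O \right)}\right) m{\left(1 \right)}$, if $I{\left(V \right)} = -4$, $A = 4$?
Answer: $288$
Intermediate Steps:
$O = \frac{1}{4} \approx 0.25$
$F = - \frac{1}{4}$ ($F = \frac{1}{-4} = - \frac{1}{4} \approx -0.25$)
$m{\left(C \right)} = - 4 C - \frac{4}{C}$ ($m{\left(C \right)} = \frac{C}{- \frac{1}{4}} - \frac{4}{C} = C \left(-4\right) - \frac{4}{C} = - 4 C - \frac{4}{C}$)
$\left(-39 + Y{\left(O \right)}\right) m{\left(1 \right)} = \left(-39 + 3\right) \left(\left(-4\right) 1 - \frac{4}{1}\right) = - 36 \left(-4 - 4\right) = \left(-36\right) \left(-8\right) = 288$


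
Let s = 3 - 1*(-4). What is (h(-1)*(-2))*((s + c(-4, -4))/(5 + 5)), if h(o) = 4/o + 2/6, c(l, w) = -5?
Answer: 22/15 ≈ 1.4667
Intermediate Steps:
s = 7 (s = 3 + 4 = 7)
h(o) = ⅓ + 4/o (h(o) = 4/o + 2*(⅙) = 4/o + ⅓ = ⅓ + 4/o)
(h(-1)*(-2))*((s + c(-4, -4))/(5 + 5)) = (((⅓)*(12 - 1)/(-1))*(-2))*((7 - 5)/(5 + 5)) = (((⅓)*(-1)*11)*(-2))*(2/10) = (-11/3*(-2))*(2*(⅒)) = (22/3)*(⅕) = 22/15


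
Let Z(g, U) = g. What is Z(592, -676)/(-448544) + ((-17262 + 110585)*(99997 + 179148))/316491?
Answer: 730303877730223/8872508694 ≈ 82311.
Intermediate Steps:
Z(592, -676)/(-448544) + ((-17262 + 110585)*(99997 + 179148))/316491 = 592/(-448544) + ((-17262 + 110585)*(99997 + 179148))/316491 = 592*(-1/448544) + (93323*279145)*(1/316491) = -37/28034 + 26050648835*(1/316491) = -37/28034 + 26050648835/316491 = 730303877730223/8872508694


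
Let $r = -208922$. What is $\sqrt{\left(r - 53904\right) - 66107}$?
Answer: $i \sqrt{328933} \approx 573.53 i$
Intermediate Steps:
$\sqrt{\left(r - 53904\right) - 66107} = \sqrt{\left(-208922 - 53904\right) - 66107} = \sqrt{-262826 - 66107} = \sqrt{-328933} = i \sqrt{328933}$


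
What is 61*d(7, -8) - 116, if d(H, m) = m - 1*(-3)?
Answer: -421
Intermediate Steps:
d(H, m) = 3 + m (d(H, m) = m + 3 = 3 + m)
61*d(7, -8) - 116 = 61*(3 - 8) - 116 = 61*(-5) - 116 = -305 - 116 = -421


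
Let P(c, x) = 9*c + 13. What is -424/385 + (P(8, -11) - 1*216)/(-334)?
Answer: -91181/128590 ≈ -0.70908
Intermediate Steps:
P(c, x) = 13 + 9*c
-424/385 + (P(8, -11) - 1*216)/(-334) = -424/385 + ((13 + 9*8) - 1*216)/(-334) = -424*1/385 + ((13 + 72) - 216)*(-1/334) = -424/385 + (85 - 216)*(-1/334) = -424/385 - 131*(-1/334) = -424/385 + 131/334 = -91181/128590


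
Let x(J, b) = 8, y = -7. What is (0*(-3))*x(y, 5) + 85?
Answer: 85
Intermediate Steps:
(0*(-3))*x(y, 5) + 85 = (0*(-3))*8 + 85 = 0*8 + 85 = 0 + 85 = 85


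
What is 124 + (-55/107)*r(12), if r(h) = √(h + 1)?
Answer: 124 - 55*√13/107 ≈ 122.15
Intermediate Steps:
r(h) = √(1 + h)
124 + (-55/107)*r(12) = 124 + (-55/107)*√(1 + 12) = 124 + (-55*1/107)*√13 = 124 - 55*√13/107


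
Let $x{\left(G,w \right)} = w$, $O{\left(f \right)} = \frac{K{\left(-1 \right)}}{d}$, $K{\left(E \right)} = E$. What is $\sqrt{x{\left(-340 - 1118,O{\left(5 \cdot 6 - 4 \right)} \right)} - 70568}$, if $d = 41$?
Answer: $\frac{i \sqrt{118624849}}{41} \approx 265.65 i$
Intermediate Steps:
$O{\left(f \right)} = - \frac{1}{41}$
$\sqrt{x{\left(-340 - 1118,O{\left(5 \cdot 6 - 4 \right)} \right)} - 70568} = \sqrt{- \frac{1}{41} - 70568} = \sqrt{- \frac{2893289}{41}} = \frac{i \sqrt{118624849}}{41}$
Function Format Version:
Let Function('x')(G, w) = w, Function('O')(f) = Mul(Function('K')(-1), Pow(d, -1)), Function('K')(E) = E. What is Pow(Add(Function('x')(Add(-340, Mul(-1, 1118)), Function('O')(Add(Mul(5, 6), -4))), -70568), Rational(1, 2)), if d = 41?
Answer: Mul(Rational(1, 41), I, Pow(118624849, Rational(1, 2))) ≈ Mul(265.65, I)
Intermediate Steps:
Function('O')(f) = Rational(-1, 41) (Function('O')(f) = Mul(-1, Pow(41, -1)) = Mul(-1, Rational(1, 41)) = Rational(-1, 41))
Pow(Add(Function('x')(Add(-340, Mul(-1, 1118)), Function('O')(Add(Mul(5, 6), -4))), -70568), Rational(1, 2)) = Pow(Add(Rational(-1, 41), -70568), Rational(1, 2)) = Pow(Rational(-2893289, 41), Rational(1, 2)) = Mul(Rational(1, 41), I, Pow(118624849, Rational(1, 2)))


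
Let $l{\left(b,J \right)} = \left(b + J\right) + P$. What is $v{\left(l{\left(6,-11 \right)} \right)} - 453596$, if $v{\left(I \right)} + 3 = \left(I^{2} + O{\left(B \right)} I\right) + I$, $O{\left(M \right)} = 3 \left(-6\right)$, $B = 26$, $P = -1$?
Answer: $-453461$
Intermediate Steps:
$l{\left(b,J \right)} = -1 + J + b$ ($l{\left(b,J \right)} = \left(b + J\right) - 1 = \left(J + b\right) - 1 = -1 + J + b$)
$O{\left(M \right)} = -18$
$v{\left(I \right)} = -3 + I^{2} - 17 I$ ($v{\left(I \right)} = -3 + \left(\left(I^{2} - 18 I\right) + I\right) = -3 + \left(I^{2} - 17 I\right) = -3 + I^{2} - 17 I$)
$v{\left(l{\left(6,-11 \right)} \right)} - 453596 = \left(-3 + \left(-1 - 11 + 6\right)^{2} - 17 \left(-1 - 11 + 6\right)\right) - 453596 = \left(-3 + \left(-6\right)^{2} - -102\right) - 453596 = \left(-3 + 36 + 102\right) - 453596 = 135 - 453596 = -453461$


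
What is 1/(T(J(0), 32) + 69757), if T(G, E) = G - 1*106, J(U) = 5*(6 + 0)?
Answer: 1/69681 ≈ 1.4351e-5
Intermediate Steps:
J(U) = 30 (J(U) = 5*6 = 30)
T(G, E) = -106 + G (T(G, E) = G - 106 = -106 + G)
1/(T(J(0), 32) + 69757) = 1/((-106 + 30) + 69757) = 1/(-76 + 69757) = 1/69681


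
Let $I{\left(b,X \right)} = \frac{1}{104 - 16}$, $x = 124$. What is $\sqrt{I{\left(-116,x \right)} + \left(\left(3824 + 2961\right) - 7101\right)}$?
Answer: $\frac{i \sqrt{611754}}{44} \approx 17.776 i$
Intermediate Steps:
$I{\left(b,X \right)} = \frac{1}{88}$
$\sqrt{I{\left(-116,x \right)} + \left(\left(3824 + 2961\right) - 7101\right)} = \sqrt{\frac{1}{88} + \left(\left(3824 + 2961\right) - 7101\right)} = \sqrt{\frac{1}{88} + \left(6785 - 7101\right)} = \sqrt{\frac{1}{88} - 316} = \sqrt{- \frac{27807}{88}} = \frac{i \sqrt{611754}}{44}$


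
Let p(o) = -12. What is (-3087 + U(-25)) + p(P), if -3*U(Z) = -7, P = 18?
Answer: -9290/3 ≈ -3096.7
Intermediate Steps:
U(Z) = 7/3 (U(Z) = -⅓*(-7) = 7/3)
(-3087 + U(-25)) + p(P) = (-3087 + 7/3) - 12 = -9254/3 - 12 = -9290/3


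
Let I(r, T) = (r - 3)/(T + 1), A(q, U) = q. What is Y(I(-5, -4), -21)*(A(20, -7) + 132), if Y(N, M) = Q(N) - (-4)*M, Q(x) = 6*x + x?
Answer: -29792/3 ≈ -9930.7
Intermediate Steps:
Q(x) = 7*x
I(r, T) = (-3 + r)/(1 + T)
Y(N, M) = 4*M + 7*N (Y(N, M) = 7*N - (-4)*M = 7*N + 4*M = 4*M + 7*N)
Y(I(-5, -4), -21)*(A(20, -7) + 132) = (4*(-21) + 7*((-3 - 5)/(1 - 4)))*(20 + 132) = (-84 + 7*(-8/(-3)))*152 = (-84 + 7*(-⅓*(-8)))*152 = (-84 + 7*(8/3))*152 = (-84 + 56/3)*152 = -196/3*152 = -29792/3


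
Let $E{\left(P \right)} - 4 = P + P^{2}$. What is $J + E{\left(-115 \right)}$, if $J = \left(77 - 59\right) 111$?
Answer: $15112$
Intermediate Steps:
$E{\left(P \right)} = 4 + P + P^{2}$ ($E{\left(P \right)} = 4 + \left(P + P^{2}\right) = 4 + P + P^{2}$)
$J = 1998$ ($J = 18 \cdot 111 = 1998$)
$J + E{\left(-115 \right)} = 1998 + \left(4 - 115 + \left(-115\right)^{2}\right) = 1998 + \left(4 - 115 + 13225\right) = 1998 + 13114 = 15112$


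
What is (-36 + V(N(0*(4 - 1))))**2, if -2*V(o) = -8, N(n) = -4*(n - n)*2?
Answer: 1024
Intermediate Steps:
N(n) = 0 (N(n) = -4*0*2 = 0*2 = 0)
V(o) = 4 (V(o) = -1/2*(-8) = 4)
(-36 + V(N(0*(4 - 1))))**2 = (-36 + 4)**2 = (-32)**2 = 1024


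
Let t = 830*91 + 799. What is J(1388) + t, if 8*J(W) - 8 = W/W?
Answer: 610641/8 ≈ 76330.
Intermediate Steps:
J(W) = 9/8 (J(W) = 1 + (W/W)/8 = 1 + (⅛)*1 = 1 + ⅛ = 9/8)
t = 76329 (t = 75530 + 799 = 76329)
J(1388) + t = 9/8 + 76329 = 610641/8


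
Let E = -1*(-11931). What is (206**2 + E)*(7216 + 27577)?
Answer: 1891591031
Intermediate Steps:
E = 11931
(206**2 + E)*(7216 + 27577) = (206**2 + 11931)*(7216 + 27577) = (42436 + 11931)*34793 = 54367*34793 = 1891591031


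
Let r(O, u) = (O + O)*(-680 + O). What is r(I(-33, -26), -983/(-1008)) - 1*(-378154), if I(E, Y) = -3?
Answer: 382252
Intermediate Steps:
r(O, u) = 2*O*(-680 + O) (r(O, u) = (2*O)*(-680 + O) = 2*O*(-680 + O))
r(I(-33, -26), -983/(-1008)) - 1*(-378154) = 2*(-3)*(-680 - 3) - 1*(-378154) = 2*(-3)*(-683) + 378154 = 4098 + 378154 = 382252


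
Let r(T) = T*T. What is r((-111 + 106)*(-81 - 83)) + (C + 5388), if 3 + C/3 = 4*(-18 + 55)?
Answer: 678223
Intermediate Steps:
r(T) = T²
C = 435 (C = -9 + 3*(4*(-18 + 55)) = -9 + 3*(4*37) = -9 + 3*148 = -9 + 444 = 435)
r((-111 + 106)*(-81 - 83)) + (C + 5388) = ((-111 + 106)*(-81 - 83))² + (435 + 5388) = (-5*(-164))² + 5823 = 820² + 5823 = 672400 + 5823 = 678223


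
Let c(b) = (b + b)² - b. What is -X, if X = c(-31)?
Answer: -3875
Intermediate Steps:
c(b) = -b + 4*b² (c(b) = (2*b)² - b = 4*b² - b = -b + 4*b²)
X = 3875 (X = -31*(-1 + 4*(-31)) = -31*(-1 - 124) = -31*(-125) = 3875)
-X = -1*3875 = -3875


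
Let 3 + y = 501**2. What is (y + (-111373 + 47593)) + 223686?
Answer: 410904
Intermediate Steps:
y = 250998 (y = -3 + 501**2 = -3 + 251001 = 250998)
(y + (-111373 + 47593)) + 223686 = (250998 + (-111373 + 47593)) + 223686 = (250998 - 63780) + 223686 = 187218 + 223686 = 410904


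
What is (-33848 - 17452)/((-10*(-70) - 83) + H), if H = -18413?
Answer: 4275/1483 ≈ 2.8827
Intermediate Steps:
(-33848 - 17452)/((-10*(-70) - 83) + H) = (-33848 - 17452)/((-10*(-70) - 83) - 18413) = -51300/((700 - 83) - 18413) = -51300/(617 - 18413) = -51300/(-17796) = -51300*(-1/17796) = 4275/1483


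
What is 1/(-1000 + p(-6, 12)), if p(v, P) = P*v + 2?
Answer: -1/1070 ≈ -0.00093458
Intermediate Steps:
p(v, P) = 2 + P*v
1/(-1000 + p(-6, 12)) = 1/(-1000 + (2 + 12*(-6))) = 1/(-1000 + (2 - 72)) = 1/(-1000 - 70) = 1/(-1070) = -1/1070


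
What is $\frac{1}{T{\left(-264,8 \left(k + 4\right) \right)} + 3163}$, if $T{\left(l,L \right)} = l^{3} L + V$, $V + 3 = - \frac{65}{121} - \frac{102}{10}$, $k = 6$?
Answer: $- \frac{605}{890545704296} \approx -6.7936 \cdot 10^{-10}$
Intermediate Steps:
$V = - \frac{8311}{605}$ ($V = -3 - \left(\frac{51}{5} + \frac{65}{121}\right) = -3 - \frac{6496}{605} = - \frac{8311}{605} \approx -13.737$)
$T{\left(l,L \right)} = - \frac{8311}{605} + L l^{3}$ ($T{\left(l,L \right)} = l^{3} L - \frac{8311}{605} = L l^{3} - \frac{8311}{605} = - \frac{8311}{605} + L l^{3}$)
$\frac{1}{T{\left(-264,8 \left(k + 4\right) \right)} + 3163} = \frac{1}{\left(- \frac{8311}{605} + 8 \left(6 + 4\right) \left(-264\right)^{3}\right) + 3163} = \frac{1}{\left(- \frac{8311}{605} + 8 \cdot 10 \left(-18399744\right)\right) + 3163} = \frac{1}{\left(- \frac{8311}{605} + 80 \left(-18399744\right)\right) + 3163} = \frac{1}{\left(- \frac{8311}{605} - 1471979520\right) + 3163} = \frac{1}{- \frac{890547617911}{605} + 3163} = \frac{1}{- \frac{890545704296}{605}} = - \frac{605}{890545704296}$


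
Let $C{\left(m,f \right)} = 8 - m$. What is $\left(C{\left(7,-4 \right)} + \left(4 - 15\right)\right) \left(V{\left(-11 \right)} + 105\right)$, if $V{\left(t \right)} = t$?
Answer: $-940$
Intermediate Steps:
$\left(C{\left(7,-4 \right)} + \left(4 - 15\right)\right) \left(V{\left(-11 \right)} + 105\right) = \left(\left(8 - 7\right) + \left(4 - 15\right)\right) \left(-11 + 105\right) = \left(\left(8 - 7\right) - 11\right) 94 = \left(1 - 11\right) 94 = \left(-10\right) 94 = -940$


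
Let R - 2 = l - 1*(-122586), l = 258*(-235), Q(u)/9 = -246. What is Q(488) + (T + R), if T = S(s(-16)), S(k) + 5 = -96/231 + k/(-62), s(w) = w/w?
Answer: 285191925/4774 ≈ 59739.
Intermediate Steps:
Q(u) = -2214 (Q(u) = 9*(-246) = -2214)
s(w) = 1
S(k) = -417/77 - k/62 (S(k) = -5 + (-96/231 + k/(-62)) = -5 + (-96*1/231 + k*(-1/62)) = -5 + (-32/77 - k/62) = -417/77 - k/62)
l = -60630
T = -25931/4774 (T = -417/77 - 1/62*1 = -417/77 - 1/62 = -25931/4774 ≈ -5.4317)
R = 61958 (R = 2 + (-60630 - 1*(-122586)) = 2 + (-60630 + 122586) = 2 + 61956 = 61958)
Q(488) + (T + R) = -2214 + (-25931/4774 + 61958) = -2214 + 295761561/4774 = 285191925/4774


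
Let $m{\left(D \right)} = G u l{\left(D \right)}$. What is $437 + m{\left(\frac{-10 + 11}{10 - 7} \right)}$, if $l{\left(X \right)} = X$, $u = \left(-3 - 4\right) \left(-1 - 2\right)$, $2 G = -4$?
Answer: $423$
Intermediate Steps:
$G = -2$ ($G = \frac{1}{2} \left(-4\right) = -2$)
$u = 21$ ($u = \left(-7\right) \left(-3\right) = 21$)
$m{\left(D \right)} = - 42 D$ ($m{\left(D \right)} = \left(-2\right) 21 D = - 42 D$)
$437 + m{\left(\frac{-10 + 11}{10 - 7} \right)} = 437 - 42 \frac{-10 + 11}{10 - 7} = 437 - 42 \cdot 1 \cdot \frac{1}{3} = 437 - 14 = 423$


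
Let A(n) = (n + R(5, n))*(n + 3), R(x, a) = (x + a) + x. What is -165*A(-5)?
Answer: 0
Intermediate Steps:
R(x, a) = a + 2*x (R(x, a) = (a + x) + x = a + 2*x)
A(n) = (3 + n)*(10 + 2*n) (A(n) = (n + (n + 2*5))*(n + 3) = (n + (n + 10))*(3 + n) = (n + (10 + n))*(3 + n) = (10 + 2*n)*(3 + n) = (3 + n)*(10 + 2*n))
-165*A(-5) = -165*(30 + 2*(-5)**2 + 16*(-5)) = -165*(30 + 2*25 - 80) = -165*(30 + 50 - 80) = -165*0 = 0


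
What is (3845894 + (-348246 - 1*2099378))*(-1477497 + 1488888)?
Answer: 15927693570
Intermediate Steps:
(3845894 + (-348246 - 1*2099378))*(-1477497 + 1488888) = (3845894 + (-348246 - 2099378))*11391 = (3845894 - 2447624)*11391 = 1398270*11391 = 15927693570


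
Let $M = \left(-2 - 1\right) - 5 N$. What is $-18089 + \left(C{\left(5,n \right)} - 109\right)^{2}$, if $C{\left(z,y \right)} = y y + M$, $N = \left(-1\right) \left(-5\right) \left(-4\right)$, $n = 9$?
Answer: $-13328$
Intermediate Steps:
$N = -20$ ($N = 5 \left(-4\right) = -20$)
$M = 97$ ($M = \left(-2 - 1\right) - -100 = \left(-2 - 1\right) + 100 = -3 + 100 = 97$)
$C{\left(z,y \right)} = 97 + y^{2}$ ($C{\left(z,y \right)} = y y + 97 = y^{2} + 97 = 97 + y^{2}$)
$-18089 + \left(C{\left(5,n \right)} - 109\right)^{2} = -18089 + \left(\left(97 + 9^{2}\right) - 109\right)^{2} = -18089 + \left(\left(97 + 81\right) - 109\right)^{2} = -18089 + \left(178 - 109\right)^{2} = -18089 + 69^{2} = -18089 + 4761 = -13328$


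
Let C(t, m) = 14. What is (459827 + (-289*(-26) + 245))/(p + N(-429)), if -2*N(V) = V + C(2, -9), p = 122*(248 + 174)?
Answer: 4948/547 ≈ 9.0457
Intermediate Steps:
p = 51484 (p = 122*422 = 51484)
N(V) = -7 - V/2 (N(V) = -(V + 14)/2 = -(14 + V)/2 = -7 - V/2)
(459827 + (-289*(-26) + 245))/(p + N(-429)) = (459827 + (-289*(-26) + 245))/(51484 + (-7 - ½*(-429))) = (459827 + (7514 + 245))/(51484 + (-7 + 429/2)) = (459827 + 7759)/(51484 + 415/2) = 467586/(103383/2) = 467586*(2/103383) = 4948/547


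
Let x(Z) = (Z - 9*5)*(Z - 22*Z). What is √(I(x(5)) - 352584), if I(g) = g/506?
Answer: 2*I*√5642004489/253 ≈ 593.78*I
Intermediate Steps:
x(Z) = -21*Z*(-45 + Z) (x(Z) = (Z - 45)*(-21*Z) = (-45 + Z)*(-21*Z) = -21*Z*(-45 + Z))
I(g) = g/506 (I(g) = g*(1/506) = g/506)
√(I(x(5)) - 352584) = √((21*5*(45 - 1*5))/506 - 352584) = √((21*5*(45 - 5))/506 - 352584) = √((21*5*40)/506 - 352584) = √((1/506)*4200 - 352584) = √(2100/253 - 352584) = √(-89201652/253) = 2*I*√5642004489/253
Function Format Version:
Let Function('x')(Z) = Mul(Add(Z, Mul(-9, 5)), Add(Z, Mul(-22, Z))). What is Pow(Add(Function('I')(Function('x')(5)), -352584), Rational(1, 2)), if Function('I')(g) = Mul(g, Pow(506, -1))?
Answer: Mul(Rational(2, 253), I, Pow(5642004489, Rational(1, 2))) ≈ Mul(593.78, I)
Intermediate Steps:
Function('x')(Z) = Mul(-21, Z, Add(-45, Z)) (Function('x')(Z) = Mul(Add(Z, -45), Mul(-21, Z)) = Mul(Add(-45, Z), Mul(-21, Z)) = Mul(-21, Z, Add(-45, Z)))
Function('I')(g) = Mul(Rational(1, 506), g) (Function('I')(g) = Mul(g, Rational(1, 506)) = Mul(Rational(1, 506), g))
Pow(Add(Function('I')(Function('x')(5)), -352584), Rational(1, 2)) = Pow(Add(Mul(Rational(1, 506), Mul(21, 5, Add(45, Mul(-1, 5)))), -352584), Rational(1, 2)) = Pow(Add(Mul(Rational(1, 506), Mul(21, 5, Add(45, -5))), -352584), Rational(1, 2)) = Pow(Add(Mul(Rational(1, 506), Mul(21, 5, 40)), -352584), Rational(1, 2)) = Pow(Add(Mul(Rational(1, 506), 4200), -352584), Rational(1, 2)) = Pow(Add(Rational(2100, 253), -352584), Rational(1, 2)) = Pow(Rational(-89201652, 253), Rational(1, 2)) = Mul(Rational(2, 253), I, Pow(5642004489, Rational(1, 2)))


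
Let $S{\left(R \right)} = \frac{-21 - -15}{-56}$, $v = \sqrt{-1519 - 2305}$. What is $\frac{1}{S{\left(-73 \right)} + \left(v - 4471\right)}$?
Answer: $- \frac{3505180}{15674282241} - \frac{3136 i \sqrt{239}}{15674282241} \approx -0.00022363 - 3.0931 \cdot 10^{-6} i$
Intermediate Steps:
$v = 4 i \sqrt{239}$ ($v = \sqrt{-3824} = 4 i \sqrt{239} \approx 61.839 i$)
$S{\left(R \right)} = \frac{3}{28}$ ($S{\left(R \right)} = \left(-21 + 15\right) \left(- \frac{1}{56}\right) = \left(-6\right) \left(- \frac{1}{56}\right) = \frac{3}{28}$)
$\frac{1}{S{\left(-73 \right)} + \left(v - 4471\right)} = \frac{1}{\frac{3}{28} + \left(4 i \sqrt{239} - 4471\right)} = \frac{1}{\frac{3}{28} - \left(4471 - 4 i \sqrt{239}\right)} = \frac{1}{- \frac{125185}{28} + 4 i \sqrt{239}}$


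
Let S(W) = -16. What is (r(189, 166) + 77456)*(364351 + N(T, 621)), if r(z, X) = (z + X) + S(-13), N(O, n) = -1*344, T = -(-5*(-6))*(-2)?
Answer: 28317924565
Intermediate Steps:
T = 60 (T = -30*(-2) = -1*(-60) = 60)
N(O, n) = -344
r(z, X) = -16 + X + z (r(z, X) = (z + X) - 16 = (X + z) - 16 = -16 + X + z)
(r(189, 166) + 77456)*(364351 + N(T, 621)) = ((-16 + 166 + 189) + 77456)*(364351 - 344) = (339 + 77456)*364007 = 77795*364007 = 28317924565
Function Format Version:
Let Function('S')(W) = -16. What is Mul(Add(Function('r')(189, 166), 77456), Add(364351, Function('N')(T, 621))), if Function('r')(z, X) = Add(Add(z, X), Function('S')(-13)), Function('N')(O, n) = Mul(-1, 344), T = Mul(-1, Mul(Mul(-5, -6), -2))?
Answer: 28317924565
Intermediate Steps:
T = 60 (T = Mul(-1, Mul(30, -2)) = Mul(-1, -60) = 60)
Function('N')(O, n) = -344
Function('r')(z, X) = Add(-16, X, z) (Function('r')(z, X) = Add(Add(z, X), -16) = Add(Add(X, z), -16) = Add(-16, X, z))
Mul(Add(Function('r')(189, 166), 77456), Add(364351, Function('N')(T, 621))) = Mul(Add(Add(-16, 166, 189), 77456), Add(364351, -344)) = Mul(Add(339, 77456), 364007) = Mul(77795, 364007) = 28317924565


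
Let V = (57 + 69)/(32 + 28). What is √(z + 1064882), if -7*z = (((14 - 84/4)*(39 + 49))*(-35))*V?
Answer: √1058414 ≈ 1028.8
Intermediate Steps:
V = 21/10 (V = 126/60 = 126*(1/60) = 21/10 ≈ 2.1000)
z = -6468 (z = -((14 - 84/4)*(39 + 49))*(-35)*21/(7*10) = -((14 - 84*¼)*88)*(-35)*21/(7*10) = -((14 - 21)*88)*(-35)*21/(7*10) = --7*88*(-35)*21/(7*10) = -(-616*(-35))*21/(7*10) = -3080*21/10 = -⅐*45276 = -6468)
√(z + 1064882) = √(-6468 + 1064882) = √1058414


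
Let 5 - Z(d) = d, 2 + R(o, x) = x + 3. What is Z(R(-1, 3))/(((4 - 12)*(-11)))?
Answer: 1/88 ≈ 0.011364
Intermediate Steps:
R(o, x) = 1 + x (R(o, x) = -2 + (x + 3) = -2 + (3 + x) = 1 + x)
Z(d) = 5 - d
Z(R(-1, 3))/(((4 - 12)*(-11))) = (5 - (1 + 3))/(((4 - 12)*(-11))) = (5 - 1*4)/((-8*(-11))) = (5 - 4)/88 = 1*(1/88) = 1/88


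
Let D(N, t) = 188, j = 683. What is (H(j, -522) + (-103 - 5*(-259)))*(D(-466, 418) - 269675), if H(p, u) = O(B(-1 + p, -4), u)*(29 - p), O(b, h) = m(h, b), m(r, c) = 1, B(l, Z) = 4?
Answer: -144984006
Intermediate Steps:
O(b, h) = 1
H(p, u) = 29 - p (H(p, u) = 1*(29 - p) = 29 - p)
(H(j, -522) + (-103 - 5*(-259)))*(D(-466, 418) - 269675) = ((29 - 1*683) + (-103 - 5*(-259)))*(188 - 269675) = ((29 - 683) + (-103 + 1295))*(-269487) = (-654 + 1192)*(-269487) = 538*(-269487) = -144984006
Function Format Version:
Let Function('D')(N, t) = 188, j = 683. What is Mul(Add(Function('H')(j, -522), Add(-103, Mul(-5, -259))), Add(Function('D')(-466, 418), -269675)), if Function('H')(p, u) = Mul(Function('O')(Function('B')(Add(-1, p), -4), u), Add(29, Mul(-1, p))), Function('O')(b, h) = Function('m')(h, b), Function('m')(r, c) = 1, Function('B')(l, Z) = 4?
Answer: -144984006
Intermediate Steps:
Function('O')(b, h) = 1
Function('H')(p, u) = Add(29, Mul(-1, p)) (Function('H')(p, u) = Mul(1, Add(29, Mul(-1, p))) = Add(29, Mul(-1, p)))
Mul(Add(Function('H')(j, -522), Add(-103, Mul(-5, -259))), Add(Function('D')(-466, 418), -269675)) = Mul(Add(Add(29, Mul(-1, 683)), Add(-103, Mul(-5, -259))), Add(188, -269675)) = Mul(Add(Add(29, -683), Add(-103, 1295)), -269487) = Mul(Add(-654, 1192), -269487) = Mul(538, -269487) = -144984006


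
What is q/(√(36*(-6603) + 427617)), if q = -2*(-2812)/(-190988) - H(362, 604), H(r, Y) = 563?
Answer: -471631*√21101/53026813 ≈ -1.2920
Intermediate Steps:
q = -1414893/2513 (q = -2*(-2812)/(-190988) - 1*563 = 5624*(-1/190988) - 563 = -74/2513 - 563 = -1414893/2513 ≈ -563.03)
q/(√(36*(-6603) + 427617)) = -1414893/(2513*√(36*(-6603) + 427617)) = -1414893/(2513*√(-237708 + 427617)) = -1414893*√21101/63303/2513 = -471631*√21101/53026813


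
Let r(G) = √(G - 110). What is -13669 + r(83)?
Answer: -13669 + 3*I*√3 ≈ -13669.0 + 5.1962*I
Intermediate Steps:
r(G) = √(-110 + G)
-13669 + r(83) = -13669 + √(-110 + 83) = -13669 + √(-27) = -13669 + 3*I*√3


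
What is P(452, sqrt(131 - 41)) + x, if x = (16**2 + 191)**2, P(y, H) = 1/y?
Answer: 90313669/452 ≈ 1.9981e+5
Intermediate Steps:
x = 199809 (x = (256 + 191)**2 = 447**2 = 199809)
P(452, sqrt(131 - 41)) + x = 1/452 + 199809 = 90313669/452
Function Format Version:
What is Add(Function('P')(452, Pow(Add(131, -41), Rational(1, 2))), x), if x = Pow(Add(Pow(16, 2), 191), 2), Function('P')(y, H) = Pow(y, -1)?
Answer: Rational(90313669, 452) ≈ 1.9981e+5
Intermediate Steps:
x = 199809 (x = Pow(Add(256, 191), 2) = Pow(447, 2) = 199809)
Add(Function('P')(452, Pow(Add(131, -41), Rational(1, 2))), x) = Add(Pow(452, -1), 199809) = Add(Rational(1, 452), 199809) = Rational(90313669, 452)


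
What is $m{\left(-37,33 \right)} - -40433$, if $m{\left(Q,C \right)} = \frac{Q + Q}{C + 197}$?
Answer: $\frac{4649758}{115} \approx 40433.0$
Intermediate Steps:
$m{\left(Q,C \right)} = \frac{2 Q}{197 + C}$
$m{\left(-37,33 \right)} - -40433 = 2 \left(-37\right) \frac{1}{197 + 33} - -40433 = 2 \left(-37\right) \frac{1}{230} + 40433 = - \frac{37}{115} + 40433 = \frac{4649758}{115}$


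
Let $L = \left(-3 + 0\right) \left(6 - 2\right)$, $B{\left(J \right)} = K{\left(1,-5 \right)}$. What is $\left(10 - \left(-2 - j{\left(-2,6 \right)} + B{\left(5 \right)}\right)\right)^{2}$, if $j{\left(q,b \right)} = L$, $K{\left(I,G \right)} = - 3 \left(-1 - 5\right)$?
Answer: $324$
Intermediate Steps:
$K{\left(I,G \right)} = 18$ ($K{\left(I,G \right)} = \left(-3\right) \left(-6\right) = 18$)
$B{\left(J \right)} = 18$
$L = -12$ ($L = \left(-3\right) 4 = -12$)
$j{\left(q,b \right)} = -12$
$\left(10 - \left(-2 - j{\left(-2,6 \right)} + B{\left(5 \right)}\right)\right)^{2} = \left(10 - \left(30 - 2\right)\right)^{2} = \left(10 - 28\right)^{2} = \left(-18\right)^{2} = 324$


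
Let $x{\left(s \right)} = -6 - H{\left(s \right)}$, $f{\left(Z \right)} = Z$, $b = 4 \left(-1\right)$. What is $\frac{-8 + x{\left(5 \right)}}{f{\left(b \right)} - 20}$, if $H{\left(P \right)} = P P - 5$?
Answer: $\frac{17}{12} \approx 1.4167$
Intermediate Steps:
$b = -4$
$H{\left(P \right)} = -5 + P^{2}$ ($H{\left(P \right)} = P^{2} - 5 = -5 + P^{2}$)
$x{\left(s \right)} = -1 - s^{2}$ ($x{\left(s \right)} = -6 - \left(-5 + s^{2}\right) = -1 - s^{2}$)
$\frac{-8 + x{\left(5 \right)}}{f{\left(b \right)} - 20} = \frac{-8 - 26}{-4 - 20} = \frac{-8 - 26}{-24} = - \frac{-8 - 26}{24} = \left(- \frac{1}{24}\right) \left(-34\right) = \frac{17}{12}$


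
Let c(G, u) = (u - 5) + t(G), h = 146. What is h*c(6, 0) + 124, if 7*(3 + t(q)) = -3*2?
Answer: -8184/7 ≈ -1169.1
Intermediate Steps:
t(q) = -27/7 (t(q) = -3 + (-3*2)/7 = -3 + (⅐)*(-6) = -3 - 6/7 = -27/7)
c(G, u) = -62/7 + u (c(G, u) = (u - 5) - 27/7 = (-5 + u) - 27/7 = -62/7 + u)
h*c(6, 0) + 124 = 146*(-62/7 + 0) + 124 = 146*(-62/7) + 124 = -9052/7 + 124 = -8184/7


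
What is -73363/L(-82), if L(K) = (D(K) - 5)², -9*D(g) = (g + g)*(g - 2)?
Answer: -660267/21224449 ≈ -0.031109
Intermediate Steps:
D(g) = -2*g*(-2 + g)/9 (D(g) = -(g + g)*(g - 2)/9 = -2*g*(-2 + g)/9)
L(K) = (-5 + 2*K*(2 - K)/9)² (L(K) = (2*K*(2 - K)/9 - 5)² = (-5 + 2*K*(2 - K)/9)²)
-73363/L(-82) = -73363*81/(45 + 2*(-82)*(-2 - 82))² = -73363*81/(45 + 2*(-82)*(-84))² = -73363*81/(45 + 13776)² = -73363/((1/81)*13821²) = -73363/((1/81)*191020041) = -73363/21224449/9 = -73363*9/21224449 = -660267/21224449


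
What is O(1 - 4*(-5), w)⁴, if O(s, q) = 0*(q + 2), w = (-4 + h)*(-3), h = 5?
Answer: 0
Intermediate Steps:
w = -3 (w = (-4 + 5)*(-3) = 1*(-3) = -3)
O(s, q) = 0 (O(s, q) = 0*(2 + q) = 0)
O(1 - 4*(-5), w)⁴ = 0⁴ = 0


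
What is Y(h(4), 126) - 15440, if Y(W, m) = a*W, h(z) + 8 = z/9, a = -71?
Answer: -134132/9 ≈ -14904.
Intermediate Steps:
h(z) = -8 + z/9
Y(W, m) = -71*W
Y(h(4), 126) - 15440 = -71*(-8 + (⅑)*4) - 15440 = -71*(-8 + 4/9) - 15440 = -71*(-68/9) - 15440 = 4828/9 - 15440 = -134132/9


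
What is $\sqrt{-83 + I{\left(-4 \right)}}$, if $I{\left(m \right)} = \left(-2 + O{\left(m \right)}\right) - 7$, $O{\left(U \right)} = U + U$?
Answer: $10 i \approx 10.0 i$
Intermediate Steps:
$O{\left(U \right)} = 2 U$
$I{\left(m \right)} = -9 + 2 m$ ($I{\left(m \right)} = \left(-2 + 2 m\right) - 7 = -9 + 2 m$)
$\sqrt{-83 + I{\left(-4 \right)}} = \sqrt{-83 + \left(-9 + 2 \left(-4\right)\right)} = \sqrt{-83 - 17} = \sqrt{-100} = 10 i$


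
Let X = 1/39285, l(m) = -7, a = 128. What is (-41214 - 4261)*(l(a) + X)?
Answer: 2501070430/7857 ≈ 3.1832e+5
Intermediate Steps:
X = 1/39285 ≈ 2.5455e-5
(-41214 - 4261)*(l(a) + X) = (-41214 - 4261)*(-7 + 1/39285) = -45475*(-274994/39285) = 2501070430/7857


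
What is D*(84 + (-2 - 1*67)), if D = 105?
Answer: 1575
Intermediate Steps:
D*(84 + (-2 - 1*67)) = 105*(84 + (-2 - 1*67)) = 105*(84 + (-2 - 67)) = 105*(84 - 69) = 105*15 = 1575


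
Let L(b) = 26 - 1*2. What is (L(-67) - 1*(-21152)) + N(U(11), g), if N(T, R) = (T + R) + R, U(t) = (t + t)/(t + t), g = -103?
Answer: 20971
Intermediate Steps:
U(t) = 1 (U(t) = (2*t)/((2*t)) = (2*t)*(1/(2*t)) = 1)
L(b) = 24 (L(b) = 26 - 2 = 24)
N(T, R) = T + 2*R (N(T, R) = (R + T) + R = T + 2*R)
(L(-67) - 1*(-21152)) + N(U(11), g) = (24 - 1*(-21152)) + (1 + 2*(-103)) = (24 + 21152) + (1 - 206) = 21176 - 205 = 20971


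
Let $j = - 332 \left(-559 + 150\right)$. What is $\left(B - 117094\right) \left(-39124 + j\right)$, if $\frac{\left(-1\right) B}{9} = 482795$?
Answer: $-431338837336$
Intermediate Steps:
$B = -4345155$ ($B = \left(-9\right) 482795 = -4345155$)
$j = 135788$ ($j = \left(-332\right) \left(-409\right) = 135788$)
$\left(B - 117094\right) \left(-39124 + j\right) = \left(-4345155 - 117094\right) \left(-39124 + 135788\right) = \left(-4462249\right) 96664 = -431338837336$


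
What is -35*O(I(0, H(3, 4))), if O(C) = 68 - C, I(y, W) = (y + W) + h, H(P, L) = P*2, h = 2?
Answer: -2100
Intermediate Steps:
H(P, L) = 2*P
I(y, W) = 2 + W + y (I(y, W) = (y + W) + 2 = (W + y) + 2 = 2 + W + y)
-35*O(I(0, H(3, 4))) = -35*(68 - (2 + 2*3 + 0)) = -35*(68 - (2 + 6 + 0)) = -35*(68 - 1*8) = -35*(68 - 8) = -35*60 = -2100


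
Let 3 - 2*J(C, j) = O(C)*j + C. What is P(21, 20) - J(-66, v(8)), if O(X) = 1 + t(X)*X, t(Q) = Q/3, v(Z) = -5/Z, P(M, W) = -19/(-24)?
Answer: -23413/48 ≈ -487.77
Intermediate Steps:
P(M, W) = 19/24 (P(M, W) = -19*(-1/24) = 19/24)
t(Q) = Q/3 (t(Q) = Q*(1/3) = Q/3)
O(X) = 1 + X**2/3 (O(X) = 1 + (X/3)*X = 1 + X**2/3)
J(C, j) = 3/2 - C/2 - j*(1 + C**2/3)/2 (J(C, j) = 3/2 - ((1 + C**2/3)*j + C)/2 = 3/2 - (j*(1 + C**2/3) + C)/2 = 3/2 - (C + j*(1 + C**2/3))/2 = 3/2 + (-C/2 - j*(1 + C**2/3)/2) = 3/2 - C/2 - j*(1 + C**2/3)/2)
P(21, 20) - J(-66, v(8)) = 19/24 - (3/2 - 1/2*(-66) - (-5/8)*(3 + (-66)**2)/6) = 19/24 - (3/2 + 33 - (-5*1/8)*(3 + 4356)/6) = 19/24 - (3/2 + 33 - 1/6*(-5/8)*4359) = 19/24 - (3/2 + 33 + 7265/16) = 19/24 - 1*7817/16 = 19/24 - 7817/16 = -23413/48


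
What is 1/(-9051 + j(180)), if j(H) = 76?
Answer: -1/8975 ≈ -0.00011142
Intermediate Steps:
1/(-9051 + j(180)) = 1/(-9051 + 76) = 1/(-8975) = -1/8975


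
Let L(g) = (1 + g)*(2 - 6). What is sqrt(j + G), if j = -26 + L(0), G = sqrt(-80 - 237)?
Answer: sqrt(-30 + I*sqrt(317)) ≈ 1.5629 + 5.6959*I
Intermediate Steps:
L(g) = -4 - 4*g (L(g) = (1 + g)*(-4) = -4 - 4*g)
G = I*sqrt(317) (G = sqrt(-317) = I*sqrt(317) ≈ 17.805*I)
j = -30 (j = -26 + (-4 - 4*0) = -26 + (-4 + 0) = -26 - 4 = -30)
sqrt(j + G) = sqrt(-30 + I*sqrt(317))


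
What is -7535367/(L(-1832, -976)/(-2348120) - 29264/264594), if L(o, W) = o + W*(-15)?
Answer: 292606996084426485/4506518977 ≈ 6.4930e+7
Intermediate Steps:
L(o, W) = o - 15*W
-7535367/(L(-1832, -976)/(-2348120) - 29264/264594) = -7535367/((-1832 - 15*(-976))/(-2348120) - 29264/264594) = -7535367/((-1832 + 14640)*(-1/2348120) - 29264*1/264594) = -7535367/(12808*(-1/2348120) - 14632/132297) = -7535367/(-1601/293515 - 14632/132297) = -7535367/(-4506518977/38831153955) = -7535367*(-38831153955/4506518977) = 292606996084426485/4506518977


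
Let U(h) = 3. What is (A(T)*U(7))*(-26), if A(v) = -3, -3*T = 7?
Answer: 234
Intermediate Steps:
T = -7/3 (T = -⅓*7 = -7/3 ≈ -2.3333)
(A(T)*U(7))*(-26) = -3*3*(-26) = -9*(-26) = 234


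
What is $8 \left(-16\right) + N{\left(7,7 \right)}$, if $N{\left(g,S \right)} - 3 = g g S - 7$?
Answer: $211$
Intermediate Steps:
$N{\left(g,S \right)} = -4 + S g^{2}$ ($N{\left(g,S \right)} = 3 + \left(g g S - 7\right) = 3 + \left(g^{2} S - 7\right) = 3 + \left(S g^{2} - 7\right) = 3 + \left(-7 + S g^{2}\right) = -4 + S g^{2}$)
$8 \left(-16\right) + N{\left(7,7 \right)} = 8 \left(-16\right) - \left(4 - 7 \cdot 7^{2}\right) = -128 + \left(-4 + 7 \cdot 49\right) = -128 + \left(-4 + 343\right) = -128 + 339 = 211$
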